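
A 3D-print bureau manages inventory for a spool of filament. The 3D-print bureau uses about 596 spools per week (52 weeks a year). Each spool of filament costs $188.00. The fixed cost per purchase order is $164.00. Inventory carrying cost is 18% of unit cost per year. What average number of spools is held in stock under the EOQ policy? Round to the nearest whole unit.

Average inventory ≈ 274 spools

Annual demand D = 596 × 52 = 30,992.
Holding cost H = 0.18 × $188.00 = $33.8400 per unit per year.
EOQ = √(2DS/H) = √(2 × 30,992 × 164 / 33.84) ≈ 548.08.
Average inventory = Q*/2 ≈ 548.08 / 2 = 274.042.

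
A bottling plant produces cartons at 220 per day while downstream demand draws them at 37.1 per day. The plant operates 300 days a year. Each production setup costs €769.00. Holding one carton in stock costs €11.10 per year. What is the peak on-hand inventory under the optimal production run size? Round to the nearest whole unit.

I_max ≈ 1,132 cartons

Annual demand D = 37.1 × 300 = 11,130.
Production build-up factor (1 − d/p) = 1 − 37.1/220 = 0.8314.
Q* = √(2DS / (H(1 − d/p))) = √(2 × 11,130 × 769 / (11.1 × 0.8314)).
= √(17,117,940 / 9.2281) ≈ 1361.974.
Maximum inventory = Q*(1 − d/p) = 1361.974 × 0.8314 ≈ 1132.295.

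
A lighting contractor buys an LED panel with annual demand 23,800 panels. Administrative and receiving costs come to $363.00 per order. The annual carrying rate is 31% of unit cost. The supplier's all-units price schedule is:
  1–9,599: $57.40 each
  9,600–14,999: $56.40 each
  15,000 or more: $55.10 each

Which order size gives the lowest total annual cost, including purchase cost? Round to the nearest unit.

Q* ≈ 985 panels

Holding cost per unit per year at price C is H = 0.31·C.
For each price level, check whether its EOQ is feasible; otherwise the best quantity at that price is the breakpoint.
EOQ at $57.40 = 985.4 (feasible in tier 1): TC = 23,800×$57.40 + (23,800/985.4)×363 + (985.4/2)×0.31×$57.40 = $1,383,654.51.
EOQ at $56.40 = 994.1 < 9600, so use break Q=9600: TC = 23,800×$56.40 + (23,800/9600.0)×363 + (9600.0/2)×0.31×$56.40 = $1,427,143.14.
EOQ at $55.10 = 1005.8 < 15000, so use break Q=15000: TC = 23,800×$55.10 + (23,800/15000.0)×363 + (15000.0/2)×0.31×$55.10 = $1,440,063.46.
Lowest total cost is $1,383,654.51 at Q = 985.4.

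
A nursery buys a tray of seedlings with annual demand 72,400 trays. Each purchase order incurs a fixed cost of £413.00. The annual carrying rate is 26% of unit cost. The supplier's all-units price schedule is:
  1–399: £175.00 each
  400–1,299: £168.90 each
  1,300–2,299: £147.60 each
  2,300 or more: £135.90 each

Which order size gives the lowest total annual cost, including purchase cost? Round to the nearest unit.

Holding cost per unit per year at price C is H = 0.26·C.
Evaluate total cost at each tier's feasible EOQ or, if the EOQ is below the tier, at the tier's minimum quantity.
Tier 1 (£175.00): EOQ = 1146.4 exceeds tier's upper bound 399, so this tier is dominated.
EOQ at £168.90 = 1167.0 (feasible in tier 2): TC = 72,400×£168.90 + (72,400/1167.0)×413 + (1167.0/2)×0.26×£168.90 = £12,279,606.10.
EOQ at £147.60 = 1248.3 < 1300, so use break Q=1300: TC = 72,400×£147.60 + (72,400/1300.0)×413 + (1300.0/2)×0.26×£147.60 = £10,734,185.32.
EOQ at £135.90 = 1301.0 < 2300, so use break Q=2300: TC = 72,400×£135.90 + (72,400/2300.0)×413 + (2300.0/2)×0.26×£135.90 = £9,892,794.62.
Lowest total cost is £9,892,794.62 at Q = 2300.0.

Q* ≈ 2,300 trays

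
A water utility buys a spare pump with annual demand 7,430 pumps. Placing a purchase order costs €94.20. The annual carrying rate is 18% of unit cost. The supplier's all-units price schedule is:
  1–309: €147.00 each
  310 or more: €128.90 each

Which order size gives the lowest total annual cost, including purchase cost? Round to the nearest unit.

Q* ≈ 310 pumps

Holding cost per unit per year at price C is H = 0.18·C.
For each price level, check whether its EOQ is feasible; otherwise the best quantity at that price is the breakpoint.
EOQ at €147.00 = 230.0 (feasible in tier 1): TC = 7,430×€147.00 + (7,430/230.0)×94.2 + (230.0/2)×0.18×€147.00 = €1,098,295.97.
EOQ at €128.90 = 245.6 < 310, so use break Q=310: TC = 7,430×€128.90 + (7,430/310.0)×94.2 + (310.0/2)×0.18×€128.90 = €963,581.07.
Lowest total cost is €963,581.07 at Q = 310.0.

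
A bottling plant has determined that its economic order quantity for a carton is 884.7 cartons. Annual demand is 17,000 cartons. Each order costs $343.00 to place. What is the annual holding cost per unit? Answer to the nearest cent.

H ≈ $14.90

The basic EOQ model gives Q* = √(2DS/H); rearrange for the unknown.
From Q* = √(2DS/H): H = 2DS / Q*² = 2 × 17,000 × 343 / 884.7² = 14.8998.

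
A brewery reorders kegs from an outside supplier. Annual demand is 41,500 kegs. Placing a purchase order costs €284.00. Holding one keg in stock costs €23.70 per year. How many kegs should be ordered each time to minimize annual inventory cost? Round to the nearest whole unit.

Q* ≈ 997 kegs

EOQ = √(2DS / H) = √(2 × 41,500 × 284 / 23.7).
= √(23,572,000 / 23.7) = √994,599.1561 ≈ 997.296.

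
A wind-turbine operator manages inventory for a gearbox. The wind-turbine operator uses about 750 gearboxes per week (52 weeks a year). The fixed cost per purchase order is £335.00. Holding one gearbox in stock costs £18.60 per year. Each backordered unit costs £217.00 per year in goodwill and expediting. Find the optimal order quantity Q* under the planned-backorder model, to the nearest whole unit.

Q* ≈ 1,235 gearboxes

Annual demand D = 750 × 52 = 39,000.
With planned backorders, Q* = √(2DS/H) · √((H+B)/B).
√(2DS/H) = √(2 × 39,000 × 335 / 18.6) = 1185.259.
√((H+B)/B) = √((18.6+217)/217) = 1.0420.
Q* ≈ 1235.012.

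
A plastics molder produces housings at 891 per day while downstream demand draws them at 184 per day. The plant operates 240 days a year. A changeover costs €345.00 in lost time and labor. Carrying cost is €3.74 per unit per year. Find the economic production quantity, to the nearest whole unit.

Annual demand D = 184 × 240 = 44,160.
Production build-up factor (1 − d/p) = 1 − 184/891 = 0.7935.
Q* = √(2DS / (H(1 − d/p))) = √(2 × 44,160 × 345 / (3.74 × 0.7935)).
= √(30,470,400 / 2.9677) ≈ 3204.294.

Q* ≈ 3,204 housings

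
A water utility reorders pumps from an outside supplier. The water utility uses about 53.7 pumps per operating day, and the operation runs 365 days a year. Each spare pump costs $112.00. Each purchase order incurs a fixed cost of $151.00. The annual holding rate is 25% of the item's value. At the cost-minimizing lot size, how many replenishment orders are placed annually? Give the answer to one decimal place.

N ≈ 42.6 orders per year

Annual demand D = 53.7 × 365 = 19,600.5.
Holding cost H = 0.25 × $112.00 = $28.0000 per unit per year.
Q* = √(2DS/H) = √(2 × 19,600.5 × 151 / 28) ≈ 459.79.
Orders per year = D / Q* = 19,600.5 / 459.79 ≈ 42.629.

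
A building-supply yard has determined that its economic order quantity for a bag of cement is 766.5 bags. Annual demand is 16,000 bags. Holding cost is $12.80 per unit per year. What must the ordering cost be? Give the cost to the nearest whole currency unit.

Invert the EOQ relation Q*² = 2DS/H.
From Q* = √(2DS/H): S = Q*²H / (2D) = 766.5² × 12.8 / (2 × 16,000) = 235.0089.

S ≈ $235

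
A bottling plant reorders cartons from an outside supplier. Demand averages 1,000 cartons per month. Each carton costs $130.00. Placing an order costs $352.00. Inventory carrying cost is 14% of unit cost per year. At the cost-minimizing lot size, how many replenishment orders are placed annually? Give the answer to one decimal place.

Annual demand D = 1,000 × 12 = 12,000.
Holding cost H = 0.14 × $130.00 = $18.2000 per unit per year.
Q* = √(2DS/H) = √(2 × 12,000 × 352 / 18.2) ≈ 681.30.
Orders per year = D / Q* = 12,000 / 681.30 ≈ 17.613.

N ≈ 17.6 orders per year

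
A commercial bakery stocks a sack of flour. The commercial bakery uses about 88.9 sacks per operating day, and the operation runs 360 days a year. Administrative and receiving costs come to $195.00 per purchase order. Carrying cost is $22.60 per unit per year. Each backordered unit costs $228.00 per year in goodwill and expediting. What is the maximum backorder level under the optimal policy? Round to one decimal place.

Annual demand D = 88.9 × 360 = 32,004.
With planned backorders, Q* = √(2DS/H) · √((H+B)/B).
√(2DS/H) = √(2 × 32,004 × 195 / 22.6) = 743.156.
√((H+B)/B) = √((22.6+228)/228) = 1.0484.
Q* ≈ 779.118.
S* = Q* · H/(H+B) = 779.118 × 22.6/250.6 ≈ 70.264.

S* ≈ 70.3 sacks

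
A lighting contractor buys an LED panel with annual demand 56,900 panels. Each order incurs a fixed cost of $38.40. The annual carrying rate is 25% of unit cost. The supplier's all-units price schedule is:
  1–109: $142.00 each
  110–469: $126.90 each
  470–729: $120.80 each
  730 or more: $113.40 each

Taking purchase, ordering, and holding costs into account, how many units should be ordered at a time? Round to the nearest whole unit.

Q* ≈ 730 panels

Holding cost per unit per year at price C is H = 0.25·C.
Candidates are each tier's EOQ (if it falls in that tier) and each price-break quantity.
Tier 1 ($142.00): EOQ = 350.9 exceeds tier's upper bound 109, so this tier is dominated.
EOQ at $126.90 = 371.1 (feasible in tier 2): TC = 56,900×$126.90 + (56,900/371.1)×38.4 + (371.1/2)×0.25×$126.90 = $7,232,384.37.
EOQ at $120.80 = 380.4 < 470, so use break Q=470: TC = 56,900×$120.80 + (56,900/470.0)×38.4 + (470.0/2)×0.25×$120.80 = $6,885,265.85.
EOQ at $113.40 = 392.6 < 730, so use break Q=730: TC = 56,900×$113.40 + (56,900/730.0)×38.4 + (730.0/2)×0.25×$113.40 = $6,465,800.85.
Lowest total cost is $6,465,800.85 at Q = 730.0.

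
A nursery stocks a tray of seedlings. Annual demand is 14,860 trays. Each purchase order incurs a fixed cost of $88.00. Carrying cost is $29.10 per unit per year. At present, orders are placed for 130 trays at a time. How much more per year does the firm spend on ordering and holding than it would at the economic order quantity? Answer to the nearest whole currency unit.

EOQ = √(2DS/H) = √(2 × 14,860 × 88 / 29.1) ≈ 299.79.
Cost at Q* = (D/Q*)S + (Q*/2)H = √(2DSH) ≈ $8,723.93.
Cost at Q = 130: (14,860/130)×88 + (130/2)×29.1 = $10,059.08 + $1,891.50 = $11,950.58.
Excess = $11,950.58 − $8,723.93 = $3,226.65.

Extra cost ≈ $3,227 per year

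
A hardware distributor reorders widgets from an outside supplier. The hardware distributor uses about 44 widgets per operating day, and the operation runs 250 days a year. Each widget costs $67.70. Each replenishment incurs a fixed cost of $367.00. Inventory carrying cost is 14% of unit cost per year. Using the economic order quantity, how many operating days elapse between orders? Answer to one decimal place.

Annual demand D = 44 × 250 = 11,000.
Holding cost H = 0.14 × $67.70 = $9.4780 per unit per year.
The optimal lot size = √(2DS/H) = √(2 × 11,000 × 367 / 9.478) ≈ 922.97.
Cycle time = Q*/D × 250 = 922.97 / 11,000 × 250 ≈ 20.977 days.

T ≈ 21.0 days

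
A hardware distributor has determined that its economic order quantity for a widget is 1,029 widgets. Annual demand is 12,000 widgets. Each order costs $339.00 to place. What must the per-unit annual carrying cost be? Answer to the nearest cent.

The basic EOQ model gives Q* = √(2DS/H); rearrange for the unknown.
From Q* = √(2DS/H): H = 2DS / Q*² = 2 × 12,000 × 339 / 1,029² = 7.6839.

H ≈ $7.68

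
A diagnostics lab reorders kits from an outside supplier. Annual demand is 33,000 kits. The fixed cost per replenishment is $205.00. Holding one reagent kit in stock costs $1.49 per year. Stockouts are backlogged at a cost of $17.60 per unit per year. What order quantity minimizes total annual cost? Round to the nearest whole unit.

With planned backorders, Q* = √(2DS/H) · √((H+B)/B).
√(2DS/H) = √(2 × 33,000 × 205 / 1.49) = 3013.393.
√((H+B)/B) = √((1.49+17.6)/17.6) = 1.0415.
Q* ≈ 3138.357.

Q* ≈ 3,138 kits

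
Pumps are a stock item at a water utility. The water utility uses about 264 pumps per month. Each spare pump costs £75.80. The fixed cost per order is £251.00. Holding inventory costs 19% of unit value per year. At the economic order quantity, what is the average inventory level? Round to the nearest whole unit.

Average inventory ≈ 166 pumps

Annual demand D = 264 × 12 = 3,168.
Holding cost H = 0.19 × £75.80 = £14.4020 per unit per year.
The optimal lot size = √(2DS/H) = √(2 × 3,168 × 251 / 14.402) ≈ 332.30.
Average inventory = Q*/2 ≈ 332.30 / 2 = 166.151.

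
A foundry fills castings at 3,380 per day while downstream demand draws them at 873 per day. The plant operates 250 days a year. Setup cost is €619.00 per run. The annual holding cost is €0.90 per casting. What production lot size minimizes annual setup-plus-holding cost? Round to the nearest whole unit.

Q* ≈ 20,119 castings

Annual demand D = 873 × 250 = 218,250.
Production build-up factor (1 − d/p) = 1 − 873/3,380 = 0.7417.
Q* = √(2DS / (H(1 − d/p))) = √(2 × 218,250 × 619 / (0.9 × 0.7417)).
= √(270,193,500 / 0.6675) ≈ 20118.582.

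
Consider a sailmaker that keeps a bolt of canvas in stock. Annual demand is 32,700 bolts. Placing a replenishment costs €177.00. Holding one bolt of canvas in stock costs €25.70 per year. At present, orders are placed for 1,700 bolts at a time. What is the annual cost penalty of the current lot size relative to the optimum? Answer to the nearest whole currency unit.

Extra cost ≈ €8,002 per year

EOQ = √(2DS/H) = √(2 × 32,700 × 177 / 25.7) ≈ 671.13.
Cost at Q* = (D/Q*)S + (Q*/2)H = √(2DSH) ≈ €17,248.13.
Cost at Q = 1,700: (32,700/1,700)×177 + (1,700/2)×25.7 = €3,404.65 + €21,845.00 = €25,249.65.
Excess = €25,249.65 − €17,248.13 = €8,001.51.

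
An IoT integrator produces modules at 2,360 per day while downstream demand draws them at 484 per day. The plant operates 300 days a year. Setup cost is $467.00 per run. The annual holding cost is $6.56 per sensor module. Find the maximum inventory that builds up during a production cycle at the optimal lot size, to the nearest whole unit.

Annual demand D = 484 × 300 = 145,200.
Production build-up factor (1 − d/p) = 1 − 484/2,360 = 0.7949.
Q* = √(2DS / (H(1 − d/p))) = √(2 × 145,200 × 467 / (6.56 × 0.7949)).
= √(135,616,800 / 5.2146) ≈ 5099.697.
Maximum inventory = Q*(1 − d/p) = 5099.697 × 0.7949 ≈ 4053.827.

I_max ≈ 4,054 modules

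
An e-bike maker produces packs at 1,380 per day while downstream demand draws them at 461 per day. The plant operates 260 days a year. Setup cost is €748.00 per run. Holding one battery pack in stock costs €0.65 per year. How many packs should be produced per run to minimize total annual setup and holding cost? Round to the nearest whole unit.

Q* ≈ 20,353 packs

Annual demand D = 461 × 260 = 119,860.
Production build-up factor (1 − d/p) = 1 − 461/1,380 = 0.6659.
Q* = √(2DS / (H(1 − d/p))) = √(2 × 119,860 × 748 / (0.65 × 0.6659)).
= √(179,310,560 / 0.4329) ≈ 20352.982.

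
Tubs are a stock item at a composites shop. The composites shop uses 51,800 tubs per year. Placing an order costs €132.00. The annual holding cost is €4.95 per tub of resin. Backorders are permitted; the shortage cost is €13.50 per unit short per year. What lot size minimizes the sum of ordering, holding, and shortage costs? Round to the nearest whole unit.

Q* ≈ 1,943 tubs

With planned backorders, Q* = √(2DS/H) · √((H+B)/B).
√(2DS/H) = √(2 × 51,800 × 132 / 4.95) = 1662.127.
√((H+B)/B) = √((4.95+13.5)/13.5) = 1.1690.
Q* ≈ 1943.102.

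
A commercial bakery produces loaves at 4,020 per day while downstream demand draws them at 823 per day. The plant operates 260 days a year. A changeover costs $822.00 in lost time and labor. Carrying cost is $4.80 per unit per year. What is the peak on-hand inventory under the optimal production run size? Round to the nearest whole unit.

I_max ≈ 7,634 loaves

Annual demand D = 823 × 260 = 213,980.
Production build-up factor (1 − d/p) = 1 − 823/4,020 = 0.7953.
Q* = √(2DS / (H(1 − d/p))) = √(2 × 213,980 × 822 / (4.8 × 0.7953)).
= √(351,783,120 / 3.8173) ≈ 9599.720.
Maximum inventory = Q*(1 − d/p) = 9599.720 × 0.7953 ≈ 7634.405.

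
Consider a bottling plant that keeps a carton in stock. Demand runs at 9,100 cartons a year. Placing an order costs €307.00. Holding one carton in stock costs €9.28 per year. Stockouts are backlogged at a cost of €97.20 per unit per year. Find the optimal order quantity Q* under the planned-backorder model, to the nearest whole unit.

With planned backorders, Q* = √(2DS/H) · √((H+B)/B).
√(2DS/H) = √(2 × 9,100 × 307 / 9.28) = 775.945.
√((H+B)/B) = √((9.28+97.2)/97.2) = 1.0466.
Q* ≈ 812.142.

Q* ≈ 812 cartons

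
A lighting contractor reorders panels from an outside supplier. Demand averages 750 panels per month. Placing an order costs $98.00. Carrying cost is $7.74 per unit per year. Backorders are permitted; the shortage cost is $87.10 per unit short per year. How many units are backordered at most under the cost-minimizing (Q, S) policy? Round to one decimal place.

S* ≈ 40.7 panels

Annual demand D = 750 × 12 = 9,000.
With planned backorders, Q* = √(2DS/H) · √((H+B)/B).
√(2DS/H) = √(2 × 9,000 × 98 / 7.74) = 477.396.
√((H+B)/B) = √((7.74+87.1)/87.1) = 1.0435.
Q* ≈ 498.156.
S* = Q* · H/(H+B) = 498.156 × 7.74/94.84 ≈ 40.655.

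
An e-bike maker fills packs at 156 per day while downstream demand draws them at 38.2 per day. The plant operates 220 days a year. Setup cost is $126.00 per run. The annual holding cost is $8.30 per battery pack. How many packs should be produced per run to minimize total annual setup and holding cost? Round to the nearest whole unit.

Q* ≈ 581 packs

Annual demand D = 38.2 × 220 = 8,404.
Production build-up factor (1 − d/p) = 1 − 38.2/156 = 0.7551.
Q* = √(2DS / (H(1 − d/p))) = √(2 × 8,404 × 126 / (8.3 × 0.7551)).
= √(2,117,808 / 6.2676) ≈ 581.291.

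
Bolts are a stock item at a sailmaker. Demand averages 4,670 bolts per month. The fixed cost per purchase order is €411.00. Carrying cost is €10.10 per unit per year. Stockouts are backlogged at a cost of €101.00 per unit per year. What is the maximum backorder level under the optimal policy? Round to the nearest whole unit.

Annual demand D = 4,670 × 12 = 56,040.
With planned backorders, Q* = √(2DS/H) · √((H+B)/B).
√(2DS/H) = √(2 × 56,040 × 411 / 10.1) = 2135.622.
√((H+B)/B) = √((10.1+101)/101) = 1.0488.
Q* ≈ 2239.859.
S* = Q* · H/(H+B) = 2239.859 × 10.1/111.1 ≈ 203.624.

S* ≈ 204 bolts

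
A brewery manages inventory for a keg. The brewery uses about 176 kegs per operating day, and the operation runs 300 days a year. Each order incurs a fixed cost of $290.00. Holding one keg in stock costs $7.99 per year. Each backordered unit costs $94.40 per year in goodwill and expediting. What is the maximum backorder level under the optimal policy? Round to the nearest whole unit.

S* ≈ 159 kegs

Annual demand D = 176 × 300 = 52,800.
With planned backorders, Q* = √(2DS/H) · √((H+B)/B).
√(2DS/H) = √(2 × 52,800 × 290 / 7.99) = 1957.752.
√((H+B)/B) = √((7.99+94.4)/94.4) = 1.0415.
Q* ≈ 2038.921.
S* = Q* · H/(H+B) = 2038.921 × 7.99/102.39 ≈ 159.107.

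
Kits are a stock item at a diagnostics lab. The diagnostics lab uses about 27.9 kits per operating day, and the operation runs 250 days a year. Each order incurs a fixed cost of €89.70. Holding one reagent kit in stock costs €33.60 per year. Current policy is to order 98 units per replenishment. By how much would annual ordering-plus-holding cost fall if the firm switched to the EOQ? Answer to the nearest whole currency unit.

Annual demand D = 27.9 × 250 = 6,975.
EOQ = √(2DS/H) = √(2 × 6,975 × 89.7 / 33.6) ≈ 192.98.
Cost at Q* = (D/Q*)S + (Q*/2)H = √(2DSH) ≈ €6,484.15.
Cost at Q = 98: (6,975/98)×89.7 + (98/2)×33.6 = €6,384.26 + €1,646.40 = €8,030.66.
Excess = €8,030.66 − €6,484.15 = €1,546.51.

Extra cost ≈ €1,547 per year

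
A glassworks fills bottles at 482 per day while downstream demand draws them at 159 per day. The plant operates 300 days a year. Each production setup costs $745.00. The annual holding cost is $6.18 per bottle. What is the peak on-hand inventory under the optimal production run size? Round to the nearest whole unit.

I_max ≈ 2,776 bottles

Annual demand D = 159 × 300 = 47,700.
Production build-up factor (1 − d/p) = 1 − 159/482 = 0.6701.
Q* = √(2DS / (H(1 − d/p))) = √(2 × 47,700 × 745 / (6.18 × 0.6701)).
= √(71,073,000 / 4.1414) ≈ 4142.670.
Maximum inventory = Q*(1 − d/p) = 4142.670 × 0.6701 ≈ 2776.105.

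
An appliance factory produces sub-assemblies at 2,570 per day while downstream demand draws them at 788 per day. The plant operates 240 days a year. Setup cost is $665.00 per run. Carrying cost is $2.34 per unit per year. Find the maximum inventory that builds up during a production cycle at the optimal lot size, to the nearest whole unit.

I_max ≈ 8,633 sub-assemblies

Annual demand D = 788 × 240 = 189,120.
Production build-up factor (1 − d/p) = 1 − 788/2,570 = 0.6934.
Q* = √(2DS / (H(1 − d/p))) = √(2 × 189,120 × 665 / (2.34 × 0.6934)).
= √(251,529,600 / 1.6225) ≈ 12450.860.
Maximum inventory = Q*(1 − d/p) = 12450.860 × 0.6934 ≈ 8633.242.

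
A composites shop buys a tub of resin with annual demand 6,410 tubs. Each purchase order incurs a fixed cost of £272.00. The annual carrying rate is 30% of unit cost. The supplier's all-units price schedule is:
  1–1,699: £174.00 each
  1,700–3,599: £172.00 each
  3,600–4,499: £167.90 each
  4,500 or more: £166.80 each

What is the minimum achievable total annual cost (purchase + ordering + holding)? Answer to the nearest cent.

Holding cost per unit per year at price C is H = 0.30·C.
For each price level, check whether its EOQ is feasible; otherwise the best quantity at that price is the breakpoint.
EOQ at £174.00 = 258.5 (feasible in tier 1): TC = 6,410×£174.00 + (6,410/258.5)×272 + (258.5/2)×0.30×£174.00 = £1,128,831.61.
EOQ at £172.00 = 260.0 < 1700, so use break Q=1700: TC = 6,410×£172.00 + (6,410/1700.0)×272 + (1700.0/2)×0.30×£172.00 = £1,147,405.60.
EOQ at £167.90 = 263.1 < 3600, so use break Q=3600: TC = 6,410×£167.90 + (6,410/3600.0)×272 + (3600.0/2)×0.30×£167.90 = £1,167,389.31.
EOQ at £166.80 = 264.0 < 4500, so use break Q=4500: TC = 6,410×£166.80 + (6,410/4500.0)×272 + (4500.0/2)×0.30×£166.80 = £1,182,165.45.
Lowest total cost among the candidates is at Q = 258.5.

TC* ≈ £1,128,831.61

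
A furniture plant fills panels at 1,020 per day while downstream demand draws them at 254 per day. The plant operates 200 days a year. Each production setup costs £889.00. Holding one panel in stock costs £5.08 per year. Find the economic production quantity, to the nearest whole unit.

Annual demand D = 254 × 200 = 50,800.
Production build-up factor (1 − d/p) = 1 − 254/1,020 = 0.7510.
Q* = √(2DS / (H(1 − d/p))) = √(2 × 50,800 × 889 / (5.08 × 0.7510)).
= √(90,322,400 / 3.815) ≈ 4865.770.

Q* ≈ 4,866 panels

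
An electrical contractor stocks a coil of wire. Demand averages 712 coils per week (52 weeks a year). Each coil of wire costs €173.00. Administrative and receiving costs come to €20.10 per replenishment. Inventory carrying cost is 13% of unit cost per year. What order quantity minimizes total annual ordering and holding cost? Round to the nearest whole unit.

Q* ≈ 257 coils

Annual demand D = 712 × 52 = 37,024.
Holding cost H = 0.13 × €173.00 = €22.4900 per unit per year.
EOQ = √(2DS / H) = √(2 × 37,024 × 20.1 / 22.49).
= √(1,488,364.8 / 22.49) = √66,178.9595 ≈ 257.253.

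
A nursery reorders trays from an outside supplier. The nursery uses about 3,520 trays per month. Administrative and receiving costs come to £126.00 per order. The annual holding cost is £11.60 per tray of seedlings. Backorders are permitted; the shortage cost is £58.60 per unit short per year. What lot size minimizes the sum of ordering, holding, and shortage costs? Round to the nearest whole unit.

Q* ≈ 1,048 trays

Annual demand D = 3,520 × 12 = 42,240.
With planned backorders, Q* = √(2DS/H) · √((H+B)/B).
√(2DS/H) = √(2 × 42,240 × 126 / 11.6) = 957.929.
√((H+B)/B) = √((11.6+58.6)/58.6) = 1.0945.
Q* ≈ 1048.463.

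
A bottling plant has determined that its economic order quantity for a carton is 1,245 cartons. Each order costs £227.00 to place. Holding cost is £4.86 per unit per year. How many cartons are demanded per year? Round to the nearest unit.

D ≈ 16,593 cartons per year

The basic EOQ model gives Q* = √(2DS/H); rearrange for the unknown.
From Q* = √(2DS/H): D = Q*²H / (2S) = 1,245² × 4.86 / (2 × 227) = 16592.779.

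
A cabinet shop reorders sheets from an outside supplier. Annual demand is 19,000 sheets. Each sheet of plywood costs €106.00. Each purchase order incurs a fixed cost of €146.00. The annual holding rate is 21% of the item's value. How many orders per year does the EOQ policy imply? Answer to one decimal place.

Holding cost H = 0.21 × €106.00 = €22.2600 per unit per year.
Q* = √(2DS/H) = √(2 × 19,000 × 146 / 22.26) ≈ 499.24.
Orders per year = D / Q* = 19,000 / 499.24 ≈ 38.058.

N ≈ 38.1 orders per year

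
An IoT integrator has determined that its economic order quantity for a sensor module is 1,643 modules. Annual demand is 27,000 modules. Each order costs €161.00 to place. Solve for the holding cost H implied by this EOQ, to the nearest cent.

Invert the EOQ relation Q*² = 2DS/H.
From Q* = √(2DS/H): H = 2DS / Q*² = 2 × 27,000 × 161 / 1,643² = 3.2207.

H ≈ €3.22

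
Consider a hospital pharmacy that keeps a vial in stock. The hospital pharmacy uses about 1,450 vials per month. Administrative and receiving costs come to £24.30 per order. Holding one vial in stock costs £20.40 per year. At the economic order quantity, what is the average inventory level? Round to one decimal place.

Annual demand D = 1,450 × 12 = 17,400.
The optimal lot size = √(2DS/H) = √(2 × 17,400 × 24.3 / 20.4) ≈ 203.60.
Average inventory = Q*/2 ≈ 203.60 / 2 = 101.800.

Average inventory ≈ 101.8 vials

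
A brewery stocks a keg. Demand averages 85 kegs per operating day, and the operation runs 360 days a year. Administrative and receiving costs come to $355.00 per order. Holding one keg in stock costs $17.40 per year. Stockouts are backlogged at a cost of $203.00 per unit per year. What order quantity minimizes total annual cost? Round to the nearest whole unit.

Annual demand D = 85 × 360 = 30,600.
With planned backorders, Q* = √(2DS/H) · √((H+B)/B).
√(2DS/H) = √(2 × 30,600 × 355 / 17.4) = 1117.417.
√((H+B)/B) = √((17.4+203)/203) = 1.0420.
Q* ≈ 1164.322.

Q* ≈ 1,164 kegs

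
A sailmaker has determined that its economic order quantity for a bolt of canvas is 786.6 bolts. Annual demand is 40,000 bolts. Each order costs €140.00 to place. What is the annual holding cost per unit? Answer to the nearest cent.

The basic EOQ model gives Q* = √(2DS/H); rearrange for the unknown.
From Q* = √(2DS/H): H = 2DS / Q*² = 2 × 40,000 × 140 / 786.6² = 18.1013.

H ≈ €18.10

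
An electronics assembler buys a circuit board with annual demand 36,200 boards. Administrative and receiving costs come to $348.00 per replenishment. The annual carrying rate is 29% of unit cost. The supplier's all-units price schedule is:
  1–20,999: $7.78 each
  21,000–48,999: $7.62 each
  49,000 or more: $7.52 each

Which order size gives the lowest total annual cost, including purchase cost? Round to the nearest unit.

Holding cost per unit per year at price C is H = 0.29·C.
For each price level, check whether its EOQ is feasible; otherwise the best quantity at that price is the breakpoint.
EOQ at $7.78 = 3341.7 (feasible in tier 1): TC = 36,200×$7.78 + (36,200/3341.7)×348 + (3341.7/2)×0.29×$7.78 = $289,175.59.
EOQ at $7.62 = 3376.6 < 21000, so use break Q=21000: TC = 36,200×$7.62 + (36,200/21000.0)×348 + (21000.0/2)×0.29×$7.62 = $299,646.79.
EOQ at $7.52 = 3399.0 < 49000, so use break Q=49000: TC = 36,200×$7.52 + (36,200/49000.0)×348 + (49000.0/2)×0.29×$7.52 = $325,910.69.
Lowest total cost is $289,175.59 at Q = 3341.7.

Q* ≈ 3,342 boards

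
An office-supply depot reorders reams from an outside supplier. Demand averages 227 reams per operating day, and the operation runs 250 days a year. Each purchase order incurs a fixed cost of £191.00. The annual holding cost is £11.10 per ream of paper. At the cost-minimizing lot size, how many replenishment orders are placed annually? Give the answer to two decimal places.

N ≈ 40.61 orders per year

Annual demand D = 227 × 250 = 56,750.
The optimal lot size = √(2DS/H) = √(2 × 56,750 × 191 / 11.1) ≈ 1397.50.
Orders per year = D / Q* = 56,750 / 1397.50 ≈ 40.608.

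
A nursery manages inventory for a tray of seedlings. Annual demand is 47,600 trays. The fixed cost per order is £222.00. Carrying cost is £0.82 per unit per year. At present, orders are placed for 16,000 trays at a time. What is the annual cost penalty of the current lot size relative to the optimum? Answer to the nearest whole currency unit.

Extra cost ≈ £3,057 per year

EOQ = √(2DS/H) = √(2 × 47,600 × 222 / 0.82) ≈ 5076.78.
Cost at Q* = (D/Q*)S + (Q*/2)H = √(2DSH) ≈ £4,162.96.
Cost at Q = 16,000: (47,600/16,000)×222 + (16,000/2)×0.82 = £660.45 + £6,560.00 = £7,220.45.
Excess = £7,220.45 − £4,162.96 = £3,057.49.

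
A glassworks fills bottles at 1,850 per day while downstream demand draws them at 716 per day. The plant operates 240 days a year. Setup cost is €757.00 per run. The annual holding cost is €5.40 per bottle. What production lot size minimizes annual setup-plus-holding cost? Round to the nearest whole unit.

Q* ≈ 8,866 bottles

Annual demand D = 716 × 240 = 171,840.
Production build-up factor (1 − d/p) = 1 − 716/1,850 = 0.6130.
Q* = √(2DS / (H(1 − d/p))) = √(2 × 171,840 × 757 / (5.4 × 0.6130)).
= √(260,165,760 / 3.3101) ≈ 8865.588.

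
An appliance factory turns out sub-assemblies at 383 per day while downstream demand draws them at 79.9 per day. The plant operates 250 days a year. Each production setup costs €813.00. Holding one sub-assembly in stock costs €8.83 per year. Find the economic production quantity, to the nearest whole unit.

Q* ≈ 2,156 sub-assemblies

Annual demand D = 79.9 × 250 = 19,975.
Production build-up factor (1 − d/p) = 1 − 79.9/383 = 0.7914.
Q* = √(2DS / (H(1 − d/p))) = √(2 × 19,975 × 813 / (8.83 × 0.7914)).
= √(32,479,350 / 6.9879) ≈ 2155.906.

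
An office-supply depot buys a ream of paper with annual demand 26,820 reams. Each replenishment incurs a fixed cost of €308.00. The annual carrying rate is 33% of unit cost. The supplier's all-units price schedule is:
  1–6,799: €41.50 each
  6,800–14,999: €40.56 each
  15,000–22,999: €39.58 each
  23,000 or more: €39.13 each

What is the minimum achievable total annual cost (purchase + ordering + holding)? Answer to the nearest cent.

TC* ≈ €1,128,071.83

Holding cost per unit per year at price C is H = 0.33·C.
Candidates are each tier's EOQ (if it falls in that tier) and each price-break quantity.
EOQ at €41.50 = 1098.3 (feasible in tier 1): TC = 26,820×€41.50 + (26,820/1098.3)×308 + (1098.3/2)×0.33×€41.50 = €1,128,071.83.
EOQ at €40.56 = 1111.0 < 6800, so use break Q=6800: TC = 26,820×€40.56 + (26,820/6800.0)×308 + (6800.0/2)×0.33×€40.56 = €1,134,542.31.
EOQ at €39.58 = 1124.7 < 15000, so use break Q=15000: TC = 26,820×€39.58 + (26,820/15000.0)×308 + (15000.0/2)×0.33×€39.58 = €1,160,046.80.
EOQ at €39.13 = 1131.1 < 23000, so use break Q=23000: TC = 26,820×€39.13 + (26,820/23000.0)×308 + (23000.0/2)×0.33×€39.13 = €1,198,324.10.
Lowest total cost among the candidates is at Q = 1098.3.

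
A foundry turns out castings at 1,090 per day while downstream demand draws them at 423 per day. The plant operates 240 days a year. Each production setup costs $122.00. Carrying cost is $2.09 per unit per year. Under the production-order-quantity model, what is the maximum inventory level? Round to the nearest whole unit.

Annual demand D = 423 × 240 = 101,520.
Production build-up factor (1 − d/p) = 1 − 423/1,090 = 0.6119.
Q* = √(2DS / (H(1 − d/p))) = √(2 × 101,520 × 122 / (2.09 × 0.6119)).
= √(24,770,880 / 1.2789) ≈ 4400.965.
Maximum inventory = Q*(1 − d/p) = 4400.965 × 0.6119 ≈ 2693.068.

I_max ≈ 2,693 castings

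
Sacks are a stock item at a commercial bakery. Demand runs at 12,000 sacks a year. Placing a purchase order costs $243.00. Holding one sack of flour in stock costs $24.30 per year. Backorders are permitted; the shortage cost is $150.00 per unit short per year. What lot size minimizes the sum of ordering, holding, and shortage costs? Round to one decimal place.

With planned backorders, Q* = √(2DS/H) · √((H+B)/B).
√(2DS/H) = √(2 × 12,000 × 243 / 24.3) = 489.898.
√((H+B)/B) = √((24.3+150)/150) = 1.0780.
Q* ≈ 528.091.

Q* ≈ 528.1 sacks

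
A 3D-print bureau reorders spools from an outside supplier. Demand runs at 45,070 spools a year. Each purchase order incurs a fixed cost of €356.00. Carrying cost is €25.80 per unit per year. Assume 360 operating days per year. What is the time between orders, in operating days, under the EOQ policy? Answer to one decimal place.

EOQ = √(2DS/H) = √(2 × 45,070 × 356 / 25.8) ≈ 1115.25.
Cycle time = Q*/D × 360 = 1115.25 / 45,070 × 360 ≈ 8.908 days.

T ≈ 8.9 days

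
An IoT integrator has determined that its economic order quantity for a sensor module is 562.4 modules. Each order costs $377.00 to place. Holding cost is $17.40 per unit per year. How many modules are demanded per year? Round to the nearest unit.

The basic EOQ model gives Q* = √(2DS/H); rearrange for the unknown.
From Q* = √(2DS/H): D = Q*²H / (2S) = 562.4² × 17.4 / (2 × 377) = 7299.087.

D ≈ 7,299 modules per year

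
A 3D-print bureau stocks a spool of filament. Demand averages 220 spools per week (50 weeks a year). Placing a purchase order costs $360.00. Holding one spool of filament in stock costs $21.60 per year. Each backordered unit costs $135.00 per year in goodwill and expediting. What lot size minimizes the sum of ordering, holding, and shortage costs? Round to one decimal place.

Q* ≈ 652.2 spools

Annual demand D = 220 × 50 = 11,000.
With planned backorders, Q* = √(2DS/H) · √((H+B)/B).
√(2DS/H) = √(2 × 11,000 × 360 / 21.6) = 605.530.
√((H+B)/B) = √((21.6+135)/135) = 1.0770.
Q* ≈ 652.176.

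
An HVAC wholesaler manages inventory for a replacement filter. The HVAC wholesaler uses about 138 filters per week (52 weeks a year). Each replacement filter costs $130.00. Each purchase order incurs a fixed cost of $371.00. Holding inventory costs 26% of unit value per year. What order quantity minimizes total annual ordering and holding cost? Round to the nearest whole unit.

Annual demand D = 138 × 52 = 7,176.
Holding cost H = 0.26 × $130.00 = $33.8000 per unit per year.
EOQ = √(2DS / H) = √(2 × 7,176 × 371 / 33.8).
= √(5,324,592 / 33.8) = √157,532.3077 ≈ 396.903.

Q* ≈ 397 filters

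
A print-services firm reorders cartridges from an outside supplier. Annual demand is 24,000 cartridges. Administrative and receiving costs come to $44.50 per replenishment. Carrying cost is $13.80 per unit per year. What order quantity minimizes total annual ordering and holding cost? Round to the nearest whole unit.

EOQ = √(2DS / H) = √(2 × 24,000 × 44.5 / 13.8).
= √(2,136,000 / 13.8) = √154,782.6087 ≈ 393.424.

Q* ≈ 393 cartridges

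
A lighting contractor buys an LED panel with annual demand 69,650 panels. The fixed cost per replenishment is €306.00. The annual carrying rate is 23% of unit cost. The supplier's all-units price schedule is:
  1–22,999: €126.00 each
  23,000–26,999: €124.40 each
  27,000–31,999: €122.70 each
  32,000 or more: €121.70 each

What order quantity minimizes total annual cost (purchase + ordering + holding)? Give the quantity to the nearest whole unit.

Q* ≈ 1,213 panels

Holding cost per unit per year at price C is H = 0.23·C.
For each price level, check whether its EOQ is feasible; otherwise the best quantity at that price is the breakpoint.
EOQ at €126.00 = 1212.8 (feasible in tier 1): TC = 69,650×€126.00 + (69,650/1212.8)×306 + (1212.8/2)×0.23×€126.00 = €8,811,046.77.
EOQ at €124.40 = 1220.6 < 23000, so use break Q=23000: TC = 69,650×€124.40 + (69,650/23000.0)×306 + (23000.0/2)×0.23×€124.40 = €8,994,424.65.
EOQ at €122.70 = 1229.0 < 27000, so use break Q=27000: TC = 69,650×€122.70 + (69,650/27000.0)×306 + (27000.0/2)×0.23×€122.70 = €8,927,827.87.
EOQ at €121.70 = 1234.0 < 32000, so use break Q=32000: TC = 69,650×€121.70 + (69,650/32000.0)×306 + (32000.0/2)×0.23×€121.70 = €8,924,927.03.
Lowest total cost is €8,811,046.77 at Q = 1212.8.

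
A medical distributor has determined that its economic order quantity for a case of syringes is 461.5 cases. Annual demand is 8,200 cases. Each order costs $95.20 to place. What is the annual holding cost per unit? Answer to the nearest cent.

H ≈ $7.33

The basic EOQ model gives Q* = √(2DS/H); rearrange for the unknown.
From Q* = √(2DS/H): H = 2DS / Q*² = 2 × 8,200 × 95.2 / 461.5² = 7.3306.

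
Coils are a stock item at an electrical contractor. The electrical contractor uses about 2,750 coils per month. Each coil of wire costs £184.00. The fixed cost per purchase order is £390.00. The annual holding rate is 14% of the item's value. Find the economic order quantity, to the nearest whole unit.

Q* ≈ 1,000 coils

Annual demand D = 2,750 × 12 = 33,000.
Holding cost H = 0.14 × £184.00 = £25.7600 per unit per year.
EOQ = √(2DS / H) = √(2 × 33,000 × 390 / 25.76).
= √(25,740,000 / 25.76) = √999,223.6025 ≈ 999.612.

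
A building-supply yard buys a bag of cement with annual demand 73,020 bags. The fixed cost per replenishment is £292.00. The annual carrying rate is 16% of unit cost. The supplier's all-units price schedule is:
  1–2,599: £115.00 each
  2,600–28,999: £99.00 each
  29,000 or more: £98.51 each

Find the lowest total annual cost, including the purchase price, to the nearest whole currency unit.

TC* ≈ £7,257,773

Holding cost per unit per year at price C is H = 0.16·C.
Candidates are each tier's EOQ (if it falls in that tier) and each price-break quantity.
EOQ at £115.00 = 1522.4 (feasible in tier 1): TC = 73,020×£115.00 + (73,020/1522.4)×292 + (1522.4/2)×0.16×£115.00 = £8,425,311.49.
EOQ at £99.00 = 1640.8 < 2600, so use break Q=2600: TC = 73,020×£99.00 + (73,020/2600.0)×292 + (2600.0/2)×0.16×£99.00 = £7,257,772.71.
EOQ at £98.51 = 1644.9 < 29000, so use break Q=29000: TC = 73,020×£98.51 + (73,020/29000.0)×292 + (29000.0/2)×0.16×£98.51 = £7,422,478.64.
Lowest total cost among the candidates is at Q = 2600.0.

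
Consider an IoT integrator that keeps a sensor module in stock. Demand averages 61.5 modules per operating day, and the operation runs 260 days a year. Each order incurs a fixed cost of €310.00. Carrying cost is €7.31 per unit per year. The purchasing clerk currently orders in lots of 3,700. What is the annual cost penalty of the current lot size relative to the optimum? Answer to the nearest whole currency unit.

Extra cost ≈ €6,350 per year

Annual demand D = 61.5 × 260 = 15,990.
EOQ = √(2DS/H) = √(2 × 15,990 × 310 / 7.31) ≈ 1164.56.
Cost at Q* = (D/Q*)S + (Q*/2)H = √(2DSH) ≈ €8,512.92.
Cost at Q = 3,700: (15,990/3,700)×310 + (3,700/2)×7.31 = €1,339.70 + €13,523.50 = €14,863.20.
Excess = €14,863.20 − €8,512.92 = €6,350.28.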